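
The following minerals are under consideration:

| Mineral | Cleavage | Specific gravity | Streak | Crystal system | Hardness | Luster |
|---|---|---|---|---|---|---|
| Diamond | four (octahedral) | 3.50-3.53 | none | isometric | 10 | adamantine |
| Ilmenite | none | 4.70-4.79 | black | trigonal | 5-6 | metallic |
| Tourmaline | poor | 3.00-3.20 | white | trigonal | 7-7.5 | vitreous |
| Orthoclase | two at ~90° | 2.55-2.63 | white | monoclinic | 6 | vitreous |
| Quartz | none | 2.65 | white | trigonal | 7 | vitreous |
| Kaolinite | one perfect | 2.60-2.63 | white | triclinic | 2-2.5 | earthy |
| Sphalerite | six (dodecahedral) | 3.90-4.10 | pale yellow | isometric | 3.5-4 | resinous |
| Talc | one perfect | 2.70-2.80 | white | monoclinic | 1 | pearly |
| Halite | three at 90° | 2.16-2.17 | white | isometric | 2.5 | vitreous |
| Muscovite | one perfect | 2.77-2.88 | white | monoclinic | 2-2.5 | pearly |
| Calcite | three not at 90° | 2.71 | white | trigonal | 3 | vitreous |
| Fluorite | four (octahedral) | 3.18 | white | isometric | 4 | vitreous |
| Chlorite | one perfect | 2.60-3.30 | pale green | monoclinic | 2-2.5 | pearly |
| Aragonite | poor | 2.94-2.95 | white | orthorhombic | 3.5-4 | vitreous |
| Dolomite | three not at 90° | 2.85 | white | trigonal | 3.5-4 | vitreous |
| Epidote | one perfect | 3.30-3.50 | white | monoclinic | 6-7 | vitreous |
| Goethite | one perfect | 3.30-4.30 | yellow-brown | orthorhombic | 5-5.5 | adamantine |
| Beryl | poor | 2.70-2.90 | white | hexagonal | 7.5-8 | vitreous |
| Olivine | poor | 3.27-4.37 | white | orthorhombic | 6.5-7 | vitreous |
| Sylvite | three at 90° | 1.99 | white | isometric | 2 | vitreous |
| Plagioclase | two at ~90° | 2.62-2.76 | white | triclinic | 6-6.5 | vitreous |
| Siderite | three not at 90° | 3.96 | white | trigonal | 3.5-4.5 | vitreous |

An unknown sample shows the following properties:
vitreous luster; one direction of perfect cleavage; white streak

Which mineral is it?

Epidote

Vitreous luster: only Tourmaline, Orthoclase, Quartz, Halite, Calcite, Fluorite, Aragonite, Dolomite, Epidote, Beryl, Olivine, Sylvite, Plagioclase, Siderite remain.
One direction of perfect cleavage: only Epidote remains.
White streak: every remaining candidate is consistent.
Only Epidote satisfies all observations.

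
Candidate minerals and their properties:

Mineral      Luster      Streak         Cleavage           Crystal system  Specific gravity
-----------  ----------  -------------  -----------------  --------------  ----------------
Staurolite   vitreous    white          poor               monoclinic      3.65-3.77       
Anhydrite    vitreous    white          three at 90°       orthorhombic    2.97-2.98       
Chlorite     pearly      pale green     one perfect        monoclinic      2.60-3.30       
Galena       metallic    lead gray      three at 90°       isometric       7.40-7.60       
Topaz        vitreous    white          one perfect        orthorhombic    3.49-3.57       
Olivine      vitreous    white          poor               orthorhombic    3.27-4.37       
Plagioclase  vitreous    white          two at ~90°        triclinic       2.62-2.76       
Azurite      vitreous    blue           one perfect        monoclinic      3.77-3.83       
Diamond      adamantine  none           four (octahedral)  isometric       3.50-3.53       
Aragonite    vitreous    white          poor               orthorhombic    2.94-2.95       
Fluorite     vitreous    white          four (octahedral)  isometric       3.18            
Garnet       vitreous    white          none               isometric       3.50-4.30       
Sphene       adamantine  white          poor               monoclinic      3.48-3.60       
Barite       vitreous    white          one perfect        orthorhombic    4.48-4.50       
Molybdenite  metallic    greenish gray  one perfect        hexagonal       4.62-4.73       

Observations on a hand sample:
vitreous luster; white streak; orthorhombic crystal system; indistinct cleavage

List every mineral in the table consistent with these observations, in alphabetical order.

Aragonite, Olivine

Vitreous luster excludes Chlorite, Galena, Diamond, Sphene, Molybdenite.
White streak rules out Azurite.
Orthorhombic crystal system eliminates Staurolite, Plagioclase, Fluorite, Garnet.
Indistinct cleavage: only Olivine, Aragonite remain.
Consistent with every observation: Aragonite, Olivine.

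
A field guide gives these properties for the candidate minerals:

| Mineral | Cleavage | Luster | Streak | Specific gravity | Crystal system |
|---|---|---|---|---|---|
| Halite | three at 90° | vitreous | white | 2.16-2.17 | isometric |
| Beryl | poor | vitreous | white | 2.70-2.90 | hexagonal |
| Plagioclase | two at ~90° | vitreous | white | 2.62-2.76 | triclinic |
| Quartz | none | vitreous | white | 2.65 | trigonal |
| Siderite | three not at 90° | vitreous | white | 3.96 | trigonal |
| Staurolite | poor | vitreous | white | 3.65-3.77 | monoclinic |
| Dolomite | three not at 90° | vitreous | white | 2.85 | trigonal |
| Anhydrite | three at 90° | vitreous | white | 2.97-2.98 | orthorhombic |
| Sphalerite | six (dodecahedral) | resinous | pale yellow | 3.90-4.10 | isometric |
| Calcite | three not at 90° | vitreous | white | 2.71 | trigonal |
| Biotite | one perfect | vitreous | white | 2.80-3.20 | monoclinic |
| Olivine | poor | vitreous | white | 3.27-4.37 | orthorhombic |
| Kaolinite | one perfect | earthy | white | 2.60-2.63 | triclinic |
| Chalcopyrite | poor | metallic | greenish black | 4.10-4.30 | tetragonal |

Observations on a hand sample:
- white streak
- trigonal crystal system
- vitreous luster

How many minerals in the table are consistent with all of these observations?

4

White streak eliminates Sphalerite, Chalcopyrite.
Trigonal crystal system: narrows the field to Quartz, Siderite, Dolomite, Calcite.
Vitreous luster: every remaining candidate is consistent.
Consistent with every observation: Calcite, Dolomite, Quartz, Siderite.
That is 4 minerals.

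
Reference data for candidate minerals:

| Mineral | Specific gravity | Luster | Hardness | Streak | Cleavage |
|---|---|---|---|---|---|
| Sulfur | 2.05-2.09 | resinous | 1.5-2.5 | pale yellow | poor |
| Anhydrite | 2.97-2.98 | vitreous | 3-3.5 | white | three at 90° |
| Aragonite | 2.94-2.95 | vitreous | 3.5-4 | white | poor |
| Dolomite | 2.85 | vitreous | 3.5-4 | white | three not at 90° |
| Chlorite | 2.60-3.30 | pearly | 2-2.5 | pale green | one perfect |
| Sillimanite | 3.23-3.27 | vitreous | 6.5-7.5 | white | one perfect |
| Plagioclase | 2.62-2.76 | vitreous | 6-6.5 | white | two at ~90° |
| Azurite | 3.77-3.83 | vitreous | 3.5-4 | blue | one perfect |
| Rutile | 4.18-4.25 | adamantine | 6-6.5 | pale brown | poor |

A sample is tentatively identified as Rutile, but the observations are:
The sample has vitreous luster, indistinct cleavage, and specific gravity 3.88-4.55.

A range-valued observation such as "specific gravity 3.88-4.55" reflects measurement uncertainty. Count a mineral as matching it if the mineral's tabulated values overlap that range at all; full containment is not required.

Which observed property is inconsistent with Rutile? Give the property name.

Vitreous luster: Rutile has adamantine luster — outside the reference range.
Indistinct cleavage: Rutile has cleavage poor — agrees.
Specific gravity 3.88-4.55: Rutile has SG 4.18-4.25 — agrees.
The luster is the one property that does not fit.

luster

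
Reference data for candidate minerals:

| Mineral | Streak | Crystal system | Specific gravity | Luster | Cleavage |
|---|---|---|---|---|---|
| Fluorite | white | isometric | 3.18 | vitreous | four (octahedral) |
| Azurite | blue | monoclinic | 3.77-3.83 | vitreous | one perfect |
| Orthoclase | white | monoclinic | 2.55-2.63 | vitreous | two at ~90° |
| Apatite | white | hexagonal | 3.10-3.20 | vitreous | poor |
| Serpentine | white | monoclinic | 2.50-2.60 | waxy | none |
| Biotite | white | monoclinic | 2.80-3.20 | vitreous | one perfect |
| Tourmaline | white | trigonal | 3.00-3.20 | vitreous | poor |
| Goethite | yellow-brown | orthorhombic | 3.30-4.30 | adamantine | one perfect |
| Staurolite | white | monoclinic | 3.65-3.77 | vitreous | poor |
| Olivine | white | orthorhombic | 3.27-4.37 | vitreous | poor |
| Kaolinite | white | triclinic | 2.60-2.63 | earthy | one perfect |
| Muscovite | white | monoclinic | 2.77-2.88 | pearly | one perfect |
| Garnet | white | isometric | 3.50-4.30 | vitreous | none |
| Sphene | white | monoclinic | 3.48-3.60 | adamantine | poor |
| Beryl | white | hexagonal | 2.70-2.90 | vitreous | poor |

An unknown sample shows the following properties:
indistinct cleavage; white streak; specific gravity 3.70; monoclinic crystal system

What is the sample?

Indistinct cleavage — leaves Apatite, Tourmaline, Staurolite, Olivine, Sphene, Beryl.
White streak — every remaining candidate is consistent.
Specific gravity 3.70 — only Staurolite, Olivine remain.
Monoclinic crystal system is inconsistent with Olivine.
The only mineral consistent with every observation is Staurolite.

Staurolite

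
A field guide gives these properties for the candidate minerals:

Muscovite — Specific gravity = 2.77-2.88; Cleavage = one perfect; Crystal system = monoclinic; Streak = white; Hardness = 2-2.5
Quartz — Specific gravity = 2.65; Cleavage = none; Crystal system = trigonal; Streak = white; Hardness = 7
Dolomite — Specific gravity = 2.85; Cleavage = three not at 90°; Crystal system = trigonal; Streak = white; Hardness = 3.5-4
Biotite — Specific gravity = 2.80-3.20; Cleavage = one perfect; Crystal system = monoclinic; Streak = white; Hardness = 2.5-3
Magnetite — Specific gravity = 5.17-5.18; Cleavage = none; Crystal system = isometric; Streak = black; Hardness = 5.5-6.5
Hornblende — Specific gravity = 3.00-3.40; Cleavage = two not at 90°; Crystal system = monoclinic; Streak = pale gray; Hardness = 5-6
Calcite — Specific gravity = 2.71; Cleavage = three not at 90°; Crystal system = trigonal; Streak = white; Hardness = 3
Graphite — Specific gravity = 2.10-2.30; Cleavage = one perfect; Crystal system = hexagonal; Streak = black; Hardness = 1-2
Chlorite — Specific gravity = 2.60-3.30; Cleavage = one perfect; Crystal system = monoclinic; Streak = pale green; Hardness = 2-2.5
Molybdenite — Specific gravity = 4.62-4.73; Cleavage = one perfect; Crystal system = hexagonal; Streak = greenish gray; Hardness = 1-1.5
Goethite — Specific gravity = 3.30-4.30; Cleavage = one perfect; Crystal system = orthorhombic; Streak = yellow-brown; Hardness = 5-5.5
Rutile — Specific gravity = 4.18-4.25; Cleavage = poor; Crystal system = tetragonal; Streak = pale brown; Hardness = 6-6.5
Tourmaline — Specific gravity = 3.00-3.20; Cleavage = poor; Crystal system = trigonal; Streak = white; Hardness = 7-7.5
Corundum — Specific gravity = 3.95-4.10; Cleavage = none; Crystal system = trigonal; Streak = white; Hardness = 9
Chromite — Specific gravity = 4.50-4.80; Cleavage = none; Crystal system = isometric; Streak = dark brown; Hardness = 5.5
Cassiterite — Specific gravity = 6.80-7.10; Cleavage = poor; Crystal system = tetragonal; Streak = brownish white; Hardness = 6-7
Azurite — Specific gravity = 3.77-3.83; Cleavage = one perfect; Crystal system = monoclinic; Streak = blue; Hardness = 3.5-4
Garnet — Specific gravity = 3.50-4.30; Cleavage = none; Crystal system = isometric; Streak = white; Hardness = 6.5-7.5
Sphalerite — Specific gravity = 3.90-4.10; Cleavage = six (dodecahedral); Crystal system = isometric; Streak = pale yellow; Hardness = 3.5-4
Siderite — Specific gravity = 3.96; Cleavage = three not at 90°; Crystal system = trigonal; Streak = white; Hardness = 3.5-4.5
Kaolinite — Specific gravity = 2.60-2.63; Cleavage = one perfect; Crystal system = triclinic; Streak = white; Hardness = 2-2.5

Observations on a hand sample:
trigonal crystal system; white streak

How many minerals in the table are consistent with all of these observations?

Trigonal crystal system — Quartz, Dolomite, Calcite, Tourmaline, Corundum, Siderite remain.
White streak — no further eliminations.
Remaining candidates: Calcite, Corundum, Dolomite, Quartz, Siderite, Tourmaline.
That is 6 minerals.

6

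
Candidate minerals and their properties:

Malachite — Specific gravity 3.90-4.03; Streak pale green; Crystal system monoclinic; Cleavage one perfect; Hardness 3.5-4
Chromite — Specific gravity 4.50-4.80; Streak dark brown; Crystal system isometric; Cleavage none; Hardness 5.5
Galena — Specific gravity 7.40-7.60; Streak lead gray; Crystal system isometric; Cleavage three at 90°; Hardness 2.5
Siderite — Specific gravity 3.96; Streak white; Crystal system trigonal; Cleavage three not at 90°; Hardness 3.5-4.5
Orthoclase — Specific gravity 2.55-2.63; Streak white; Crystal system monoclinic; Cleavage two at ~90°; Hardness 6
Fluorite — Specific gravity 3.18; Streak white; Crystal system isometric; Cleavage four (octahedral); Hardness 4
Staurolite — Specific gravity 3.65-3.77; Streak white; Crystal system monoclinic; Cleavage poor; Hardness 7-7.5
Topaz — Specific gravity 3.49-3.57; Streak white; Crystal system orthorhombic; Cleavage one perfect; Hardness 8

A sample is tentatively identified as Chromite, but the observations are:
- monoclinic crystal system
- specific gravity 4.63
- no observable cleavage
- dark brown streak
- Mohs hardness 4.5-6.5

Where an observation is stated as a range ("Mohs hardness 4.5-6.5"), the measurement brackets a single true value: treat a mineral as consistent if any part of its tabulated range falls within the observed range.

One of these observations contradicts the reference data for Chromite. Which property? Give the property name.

Monoclinic crystal system: Chromite has isometric system — does not match.
Specific gravity 4.63: Chromite has SG 4.50-4.80 — matches.
No observable cleavage: Chromite has cleavage none — matches.
Dark brown streak: Chromite has dark brown streak — matches.
Mohs hardness 4.5-6.5: Chromite has hardness 5.5 — matches.
Everything matches except the crystal system.

crystal system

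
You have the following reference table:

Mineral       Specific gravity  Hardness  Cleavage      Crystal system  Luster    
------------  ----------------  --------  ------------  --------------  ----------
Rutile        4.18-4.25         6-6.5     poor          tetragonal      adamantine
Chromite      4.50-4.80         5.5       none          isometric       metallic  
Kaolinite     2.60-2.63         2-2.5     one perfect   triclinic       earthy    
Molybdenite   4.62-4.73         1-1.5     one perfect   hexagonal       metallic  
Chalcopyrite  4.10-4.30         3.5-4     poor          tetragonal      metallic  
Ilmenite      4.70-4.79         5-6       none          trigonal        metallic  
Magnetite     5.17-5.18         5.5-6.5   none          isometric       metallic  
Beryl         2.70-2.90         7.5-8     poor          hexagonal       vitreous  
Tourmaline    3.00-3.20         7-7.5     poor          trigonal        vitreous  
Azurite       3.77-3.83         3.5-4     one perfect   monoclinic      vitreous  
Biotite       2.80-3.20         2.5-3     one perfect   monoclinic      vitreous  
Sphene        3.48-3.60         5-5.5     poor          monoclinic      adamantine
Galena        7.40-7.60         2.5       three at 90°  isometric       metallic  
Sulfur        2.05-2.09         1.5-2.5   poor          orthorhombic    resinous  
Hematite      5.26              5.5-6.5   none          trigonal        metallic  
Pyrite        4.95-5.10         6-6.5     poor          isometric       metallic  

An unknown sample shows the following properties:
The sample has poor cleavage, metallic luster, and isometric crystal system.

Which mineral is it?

Poor cleavage — leaves Rutile, Chalcopyrite, Beryl, Tourmaline, Sphene, Sulfur, Pyrite.
Metallic luster — Chalcopyrite, Pyrite remain.
Isometric crystal system rules out Chalcopyrite.
Only Pyrite satisfies all observations.

Pyrite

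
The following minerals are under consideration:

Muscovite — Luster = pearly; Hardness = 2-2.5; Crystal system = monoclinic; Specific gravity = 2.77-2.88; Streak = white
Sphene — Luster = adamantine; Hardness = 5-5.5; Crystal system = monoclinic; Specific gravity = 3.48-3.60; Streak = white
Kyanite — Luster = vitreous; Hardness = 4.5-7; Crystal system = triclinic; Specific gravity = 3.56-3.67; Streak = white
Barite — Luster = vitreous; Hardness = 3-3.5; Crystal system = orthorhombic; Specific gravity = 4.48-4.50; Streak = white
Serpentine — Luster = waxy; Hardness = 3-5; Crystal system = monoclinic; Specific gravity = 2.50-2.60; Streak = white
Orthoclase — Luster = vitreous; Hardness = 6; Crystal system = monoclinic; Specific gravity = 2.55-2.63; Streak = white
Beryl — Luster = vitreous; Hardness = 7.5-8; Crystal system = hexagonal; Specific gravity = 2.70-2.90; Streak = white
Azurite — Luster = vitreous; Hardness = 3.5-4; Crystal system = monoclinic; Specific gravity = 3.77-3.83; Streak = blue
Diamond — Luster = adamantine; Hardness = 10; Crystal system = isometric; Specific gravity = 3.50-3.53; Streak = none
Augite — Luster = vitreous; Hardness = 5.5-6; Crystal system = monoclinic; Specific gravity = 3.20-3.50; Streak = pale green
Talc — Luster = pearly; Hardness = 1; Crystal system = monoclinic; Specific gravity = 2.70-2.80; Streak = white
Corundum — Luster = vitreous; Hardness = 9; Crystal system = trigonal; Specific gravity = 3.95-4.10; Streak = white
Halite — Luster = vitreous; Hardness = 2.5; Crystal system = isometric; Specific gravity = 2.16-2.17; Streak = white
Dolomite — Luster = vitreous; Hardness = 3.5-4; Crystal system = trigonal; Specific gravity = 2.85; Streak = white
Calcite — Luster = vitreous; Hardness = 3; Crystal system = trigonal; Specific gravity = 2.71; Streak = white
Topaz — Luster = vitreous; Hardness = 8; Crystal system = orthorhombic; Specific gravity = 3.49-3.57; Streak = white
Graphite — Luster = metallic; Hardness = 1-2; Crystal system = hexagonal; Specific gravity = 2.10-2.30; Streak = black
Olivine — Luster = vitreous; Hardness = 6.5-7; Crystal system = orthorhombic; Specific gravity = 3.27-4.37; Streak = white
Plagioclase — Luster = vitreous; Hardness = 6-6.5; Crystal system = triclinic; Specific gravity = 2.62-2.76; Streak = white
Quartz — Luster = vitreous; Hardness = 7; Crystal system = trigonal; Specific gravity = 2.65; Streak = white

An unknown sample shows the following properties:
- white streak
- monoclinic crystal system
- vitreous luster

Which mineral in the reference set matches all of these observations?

White streak rules out Azurite, Diamond, Augite, Graphite.
Monoclinic crystal system: narrows the field to Muscovite, Sphene, Serpentine, Orthoclase, Talc.
Vitreous luster: only Orthoclase remains.
The only mineral consistent with every observation is Orthoclase.

Orthoclase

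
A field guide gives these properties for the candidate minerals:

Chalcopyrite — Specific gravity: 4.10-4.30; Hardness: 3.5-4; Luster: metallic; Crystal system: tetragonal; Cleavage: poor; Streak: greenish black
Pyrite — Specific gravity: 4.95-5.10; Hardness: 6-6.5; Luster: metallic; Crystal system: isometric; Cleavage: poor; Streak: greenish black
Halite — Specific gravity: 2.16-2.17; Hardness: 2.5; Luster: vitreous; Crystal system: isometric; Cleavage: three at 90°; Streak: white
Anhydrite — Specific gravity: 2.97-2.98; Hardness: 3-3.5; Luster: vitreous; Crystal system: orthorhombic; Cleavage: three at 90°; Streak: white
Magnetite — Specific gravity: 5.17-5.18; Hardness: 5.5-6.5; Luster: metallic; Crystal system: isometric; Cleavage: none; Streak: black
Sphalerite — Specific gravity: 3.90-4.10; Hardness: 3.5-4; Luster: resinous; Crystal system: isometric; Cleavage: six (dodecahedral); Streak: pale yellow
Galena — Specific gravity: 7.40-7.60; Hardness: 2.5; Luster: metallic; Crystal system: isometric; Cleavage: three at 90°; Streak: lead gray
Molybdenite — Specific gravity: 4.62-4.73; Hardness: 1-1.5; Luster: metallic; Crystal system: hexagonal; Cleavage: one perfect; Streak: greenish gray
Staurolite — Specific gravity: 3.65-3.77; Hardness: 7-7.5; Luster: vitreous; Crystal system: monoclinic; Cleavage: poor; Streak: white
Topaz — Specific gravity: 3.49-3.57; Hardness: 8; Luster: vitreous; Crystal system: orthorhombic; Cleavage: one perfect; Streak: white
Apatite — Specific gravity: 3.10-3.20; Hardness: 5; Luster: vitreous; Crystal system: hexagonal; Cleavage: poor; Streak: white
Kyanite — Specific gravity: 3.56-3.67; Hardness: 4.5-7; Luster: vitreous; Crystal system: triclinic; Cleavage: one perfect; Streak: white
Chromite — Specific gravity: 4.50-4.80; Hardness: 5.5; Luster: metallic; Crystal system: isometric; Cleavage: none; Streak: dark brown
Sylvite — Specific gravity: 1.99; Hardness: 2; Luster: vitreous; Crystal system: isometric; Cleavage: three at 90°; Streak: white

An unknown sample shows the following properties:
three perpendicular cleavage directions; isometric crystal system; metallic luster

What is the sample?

Galena

Three perpendicular cleavage directions — leaves Halite, Anhydrite, Galena, Sylvite.
Isometric crystal system is inconsistent with Anhydrite.
Metallic luster — narrows the field to Galena.
Only Galena satisfies all observations.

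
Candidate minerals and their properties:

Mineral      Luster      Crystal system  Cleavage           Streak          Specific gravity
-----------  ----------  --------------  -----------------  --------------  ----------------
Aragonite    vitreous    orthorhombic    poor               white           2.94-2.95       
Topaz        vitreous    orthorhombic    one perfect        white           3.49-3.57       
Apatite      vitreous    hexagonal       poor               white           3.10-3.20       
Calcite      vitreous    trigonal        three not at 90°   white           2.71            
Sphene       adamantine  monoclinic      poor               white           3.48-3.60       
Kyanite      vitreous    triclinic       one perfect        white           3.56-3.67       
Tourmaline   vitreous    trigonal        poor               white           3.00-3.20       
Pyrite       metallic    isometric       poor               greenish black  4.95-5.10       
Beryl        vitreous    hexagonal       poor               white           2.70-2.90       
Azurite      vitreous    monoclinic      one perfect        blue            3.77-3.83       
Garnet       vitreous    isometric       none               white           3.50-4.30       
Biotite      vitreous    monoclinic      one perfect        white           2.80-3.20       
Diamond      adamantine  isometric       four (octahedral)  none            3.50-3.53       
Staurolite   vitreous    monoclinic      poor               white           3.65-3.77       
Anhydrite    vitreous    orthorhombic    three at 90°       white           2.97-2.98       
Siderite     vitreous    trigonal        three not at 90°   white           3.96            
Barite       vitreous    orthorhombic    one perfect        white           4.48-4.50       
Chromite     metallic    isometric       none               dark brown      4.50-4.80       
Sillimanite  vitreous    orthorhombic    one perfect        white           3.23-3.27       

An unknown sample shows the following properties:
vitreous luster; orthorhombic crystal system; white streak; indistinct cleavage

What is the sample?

Aragonite

Vitreous luster excludes Sphene, Pyrite, Diamond, Chromite.
Orthorhombic crystal system: leaves Aragonite, Topaz, Anhydrite, Barite, Sillimanite.
White streak: all remaining candidates fit.
Indistinct cleavage: only Aragonite remains.
Aragonite is the sole remaining match.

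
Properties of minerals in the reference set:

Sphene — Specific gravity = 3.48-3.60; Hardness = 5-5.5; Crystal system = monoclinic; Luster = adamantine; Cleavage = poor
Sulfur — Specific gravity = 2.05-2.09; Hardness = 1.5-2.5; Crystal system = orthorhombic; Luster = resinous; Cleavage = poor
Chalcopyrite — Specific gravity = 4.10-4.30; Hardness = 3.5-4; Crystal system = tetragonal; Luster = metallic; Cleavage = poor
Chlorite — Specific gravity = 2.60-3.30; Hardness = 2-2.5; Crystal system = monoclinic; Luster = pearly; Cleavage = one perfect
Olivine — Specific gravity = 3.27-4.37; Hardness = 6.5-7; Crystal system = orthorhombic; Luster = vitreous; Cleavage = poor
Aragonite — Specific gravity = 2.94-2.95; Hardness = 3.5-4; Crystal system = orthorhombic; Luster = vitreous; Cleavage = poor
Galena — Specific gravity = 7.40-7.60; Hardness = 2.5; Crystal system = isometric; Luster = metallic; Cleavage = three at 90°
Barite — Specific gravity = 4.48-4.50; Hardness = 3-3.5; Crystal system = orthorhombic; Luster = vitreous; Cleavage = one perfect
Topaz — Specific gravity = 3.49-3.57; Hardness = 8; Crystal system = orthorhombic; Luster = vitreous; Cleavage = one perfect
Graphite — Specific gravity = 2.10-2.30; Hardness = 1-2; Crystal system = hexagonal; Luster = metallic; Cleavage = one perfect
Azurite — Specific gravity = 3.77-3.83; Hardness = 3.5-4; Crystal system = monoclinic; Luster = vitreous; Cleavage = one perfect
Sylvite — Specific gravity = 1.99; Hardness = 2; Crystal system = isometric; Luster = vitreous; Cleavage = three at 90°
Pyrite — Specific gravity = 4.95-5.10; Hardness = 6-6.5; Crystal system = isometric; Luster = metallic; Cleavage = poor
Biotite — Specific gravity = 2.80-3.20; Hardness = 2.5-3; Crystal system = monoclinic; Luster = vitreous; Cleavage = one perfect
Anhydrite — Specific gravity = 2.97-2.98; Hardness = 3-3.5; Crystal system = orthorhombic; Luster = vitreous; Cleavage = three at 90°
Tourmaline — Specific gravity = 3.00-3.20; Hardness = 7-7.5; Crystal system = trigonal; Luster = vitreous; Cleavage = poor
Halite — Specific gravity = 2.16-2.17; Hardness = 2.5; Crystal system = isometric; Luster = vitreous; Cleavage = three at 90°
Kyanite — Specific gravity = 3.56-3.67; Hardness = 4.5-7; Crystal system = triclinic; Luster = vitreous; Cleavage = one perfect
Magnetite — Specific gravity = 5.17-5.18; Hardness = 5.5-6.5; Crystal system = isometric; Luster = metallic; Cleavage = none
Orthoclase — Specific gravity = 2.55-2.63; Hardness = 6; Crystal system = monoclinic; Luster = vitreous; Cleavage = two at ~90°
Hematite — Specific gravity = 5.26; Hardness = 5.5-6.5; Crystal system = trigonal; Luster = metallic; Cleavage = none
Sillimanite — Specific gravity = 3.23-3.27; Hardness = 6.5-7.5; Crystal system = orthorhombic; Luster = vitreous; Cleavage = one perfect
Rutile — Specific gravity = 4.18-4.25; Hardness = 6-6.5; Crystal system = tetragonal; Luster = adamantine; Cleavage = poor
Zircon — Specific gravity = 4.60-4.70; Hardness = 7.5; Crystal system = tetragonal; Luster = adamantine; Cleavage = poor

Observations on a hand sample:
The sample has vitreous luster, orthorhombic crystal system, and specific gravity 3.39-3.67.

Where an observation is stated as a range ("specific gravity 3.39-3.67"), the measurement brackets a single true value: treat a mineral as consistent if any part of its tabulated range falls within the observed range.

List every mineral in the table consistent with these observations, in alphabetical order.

Olivine, Topaz

Vitreous luster — leaves Olivine, Aragonite, Barite, Topaz, Azurite, Sylvite, Biotite, Anhydrite, Tourmaline, Halite, Kyanite, Orthoclase, Sillimanite.
Orthorhombic crystal system — narrows the field to Olivine, Aragonite, Barite, Topaz, Anhydrite, Sillimanite.
Specific gravity 3.39-3.67 — leaves Olivine, Topaz.
The minerals that satisfy all observations are Olivine, Topaz.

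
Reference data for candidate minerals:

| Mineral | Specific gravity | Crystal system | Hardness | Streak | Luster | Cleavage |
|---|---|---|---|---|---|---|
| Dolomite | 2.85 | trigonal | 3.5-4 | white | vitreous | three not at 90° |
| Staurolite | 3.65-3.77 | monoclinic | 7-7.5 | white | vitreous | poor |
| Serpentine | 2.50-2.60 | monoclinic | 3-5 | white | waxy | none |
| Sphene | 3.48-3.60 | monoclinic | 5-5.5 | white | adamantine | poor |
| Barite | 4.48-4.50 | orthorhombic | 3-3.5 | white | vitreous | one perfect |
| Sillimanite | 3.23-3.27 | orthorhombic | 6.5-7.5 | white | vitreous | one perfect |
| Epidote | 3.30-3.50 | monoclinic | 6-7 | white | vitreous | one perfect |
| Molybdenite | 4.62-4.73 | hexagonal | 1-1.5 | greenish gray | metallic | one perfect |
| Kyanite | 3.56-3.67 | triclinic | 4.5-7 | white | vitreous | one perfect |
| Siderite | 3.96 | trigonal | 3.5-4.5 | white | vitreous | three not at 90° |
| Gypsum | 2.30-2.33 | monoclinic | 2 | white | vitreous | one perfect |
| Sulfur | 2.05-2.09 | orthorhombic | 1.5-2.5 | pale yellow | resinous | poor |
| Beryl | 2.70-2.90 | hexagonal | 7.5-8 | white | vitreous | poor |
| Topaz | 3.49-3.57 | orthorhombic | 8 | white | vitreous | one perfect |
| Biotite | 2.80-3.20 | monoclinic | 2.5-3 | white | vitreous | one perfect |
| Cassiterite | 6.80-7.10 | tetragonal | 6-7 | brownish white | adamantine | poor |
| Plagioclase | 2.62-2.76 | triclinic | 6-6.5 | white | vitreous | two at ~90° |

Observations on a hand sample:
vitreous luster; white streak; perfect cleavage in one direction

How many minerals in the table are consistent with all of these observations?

7

Vitreous luster is inconsistent with Serpentine, Sphene, Molybdenite, Sulfur, Cassiterite.
White streak: all remaining candidates fit.
Perfect cleavage in one direction excludes Dolomite, Staurolite, Siderite, Beryl, Plagioclase.
Consistent with every observation: Barite, Biotite, Epidote, Gypsum, Kyanite, Sillimanite, Topaz.
That is 7 minerals.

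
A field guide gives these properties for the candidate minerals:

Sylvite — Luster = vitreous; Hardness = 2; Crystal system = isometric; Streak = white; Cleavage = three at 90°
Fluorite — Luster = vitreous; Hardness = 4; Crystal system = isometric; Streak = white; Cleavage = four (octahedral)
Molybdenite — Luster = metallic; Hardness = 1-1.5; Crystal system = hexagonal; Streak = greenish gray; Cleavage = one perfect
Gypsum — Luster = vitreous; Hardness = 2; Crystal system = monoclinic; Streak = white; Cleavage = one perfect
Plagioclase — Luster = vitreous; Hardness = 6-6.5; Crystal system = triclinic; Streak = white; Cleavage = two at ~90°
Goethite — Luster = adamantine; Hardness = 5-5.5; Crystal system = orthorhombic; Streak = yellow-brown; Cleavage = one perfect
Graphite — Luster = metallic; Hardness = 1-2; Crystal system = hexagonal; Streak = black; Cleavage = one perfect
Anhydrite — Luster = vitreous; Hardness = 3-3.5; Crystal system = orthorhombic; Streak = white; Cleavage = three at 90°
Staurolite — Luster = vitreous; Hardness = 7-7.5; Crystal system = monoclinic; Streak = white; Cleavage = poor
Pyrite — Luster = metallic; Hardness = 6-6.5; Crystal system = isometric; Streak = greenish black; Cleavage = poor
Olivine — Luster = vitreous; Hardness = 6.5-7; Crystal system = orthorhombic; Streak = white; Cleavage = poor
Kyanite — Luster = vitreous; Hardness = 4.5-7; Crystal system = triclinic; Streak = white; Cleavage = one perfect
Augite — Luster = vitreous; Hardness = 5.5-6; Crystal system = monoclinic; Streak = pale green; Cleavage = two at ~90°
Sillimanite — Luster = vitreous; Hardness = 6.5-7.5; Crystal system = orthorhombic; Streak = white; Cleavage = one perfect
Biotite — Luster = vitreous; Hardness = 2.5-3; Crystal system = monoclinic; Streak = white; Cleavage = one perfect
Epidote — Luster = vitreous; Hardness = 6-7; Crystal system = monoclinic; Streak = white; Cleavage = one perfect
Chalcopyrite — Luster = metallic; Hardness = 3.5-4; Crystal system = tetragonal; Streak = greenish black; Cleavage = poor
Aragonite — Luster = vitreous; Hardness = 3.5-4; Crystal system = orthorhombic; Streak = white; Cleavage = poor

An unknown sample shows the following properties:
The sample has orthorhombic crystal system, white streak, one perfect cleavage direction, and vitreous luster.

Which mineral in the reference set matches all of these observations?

Orthorhombic crystal system: narrows the field to Goethite, Anhydrite, Olivine, Sillimanite, Aragonite.
White streak is inconsistent with Goethite.
One perfect cleavage direction: only Sillimanite remains.
Vitreous luster: consistent with all remaining minerals.
Sillimanite is the sole remaining match.

Sillimanite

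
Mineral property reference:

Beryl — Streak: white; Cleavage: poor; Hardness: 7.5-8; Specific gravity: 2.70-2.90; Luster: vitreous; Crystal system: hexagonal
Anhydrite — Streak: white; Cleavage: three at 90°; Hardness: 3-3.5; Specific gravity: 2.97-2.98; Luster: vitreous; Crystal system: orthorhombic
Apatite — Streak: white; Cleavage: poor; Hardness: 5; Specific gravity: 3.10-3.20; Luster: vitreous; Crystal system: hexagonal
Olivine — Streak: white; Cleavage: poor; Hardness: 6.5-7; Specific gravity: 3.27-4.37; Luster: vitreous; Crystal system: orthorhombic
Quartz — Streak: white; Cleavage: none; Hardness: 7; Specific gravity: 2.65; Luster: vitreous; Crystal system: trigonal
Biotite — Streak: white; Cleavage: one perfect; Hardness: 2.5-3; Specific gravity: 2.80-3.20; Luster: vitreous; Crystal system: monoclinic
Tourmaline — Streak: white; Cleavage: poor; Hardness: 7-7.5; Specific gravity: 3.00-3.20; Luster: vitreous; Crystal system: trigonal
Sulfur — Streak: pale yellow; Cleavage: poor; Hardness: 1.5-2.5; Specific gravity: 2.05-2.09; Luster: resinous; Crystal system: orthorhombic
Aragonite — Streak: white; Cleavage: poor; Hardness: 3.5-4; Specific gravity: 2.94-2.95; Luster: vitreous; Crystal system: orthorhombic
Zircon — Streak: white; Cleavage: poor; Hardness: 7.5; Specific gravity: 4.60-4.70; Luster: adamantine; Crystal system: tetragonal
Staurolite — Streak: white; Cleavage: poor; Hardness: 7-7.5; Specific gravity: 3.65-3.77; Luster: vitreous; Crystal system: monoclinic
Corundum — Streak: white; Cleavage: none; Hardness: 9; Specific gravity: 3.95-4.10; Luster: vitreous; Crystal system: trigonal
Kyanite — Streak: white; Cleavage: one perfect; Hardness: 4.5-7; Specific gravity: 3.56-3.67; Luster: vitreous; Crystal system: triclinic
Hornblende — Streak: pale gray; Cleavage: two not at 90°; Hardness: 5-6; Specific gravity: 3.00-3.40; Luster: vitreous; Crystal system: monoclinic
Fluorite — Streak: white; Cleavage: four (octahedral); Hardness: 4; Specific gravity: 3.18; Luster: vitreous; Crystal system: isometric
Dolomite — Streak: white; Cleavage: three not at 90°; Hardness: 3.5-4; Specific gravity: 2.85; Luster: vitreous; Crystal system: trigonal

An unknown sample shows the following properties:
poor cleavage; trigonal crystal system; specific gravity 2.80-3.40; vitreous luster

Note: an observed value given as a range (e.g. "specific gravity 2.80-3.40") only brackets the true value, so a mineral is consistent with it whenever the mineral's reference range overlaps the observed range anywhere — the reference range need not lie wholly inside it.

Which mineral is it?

Tourmaline

Poor cleavage — narrows the field to Beryl, Apatite, Olivine, Tourmaline, Sulfur, Aragonite, Zircon, Staurolite.
Trigonal crystal system — Tourmaline remains.
Specific gravity 2.80-3.40 — consistent with all remaining minerals.
Vitreous luster — consistent with all remaining minerals.
The only mineral consistent with every observation is Tourmaline.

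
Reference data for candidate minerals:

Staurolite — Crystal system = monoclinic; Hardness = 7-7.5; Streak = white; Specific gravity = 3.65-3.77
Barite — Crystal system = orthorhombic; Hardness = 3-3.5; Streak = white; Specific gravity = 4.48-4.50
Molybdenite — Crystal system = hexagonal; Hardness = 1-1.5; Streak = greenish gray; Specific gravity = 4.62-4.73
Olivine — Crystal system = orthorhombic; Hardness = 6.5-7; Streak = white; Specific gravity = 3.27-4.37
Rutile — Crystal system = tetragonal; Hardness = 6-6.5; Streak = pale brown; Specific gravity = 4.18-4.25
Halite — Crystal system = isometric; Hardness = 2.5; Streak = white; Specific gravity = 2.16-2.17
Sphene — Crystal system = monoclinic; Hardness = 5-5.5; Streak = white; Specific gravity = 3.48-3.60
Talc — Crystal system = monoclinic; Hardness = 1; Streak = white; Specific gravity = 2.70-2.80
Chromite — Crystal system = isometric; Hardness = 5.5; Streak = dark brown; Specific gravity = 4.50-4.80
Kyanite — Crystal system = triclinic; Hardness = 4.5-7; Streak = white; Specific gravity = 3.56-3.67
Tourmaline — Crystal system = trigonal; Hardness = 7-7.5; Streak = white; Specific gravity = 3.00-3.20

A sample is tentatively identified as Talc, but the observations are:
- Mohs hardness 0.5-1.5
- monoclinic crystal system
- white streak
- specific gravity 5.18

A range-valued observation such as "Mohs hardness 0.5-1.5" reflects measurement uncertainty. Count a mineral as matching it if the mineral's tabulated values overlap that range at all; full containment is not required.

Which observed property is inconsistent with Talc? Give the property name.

specific gravity

Mohs hardness 0.5-1.5: Talc has hardness 1 — matches.
Monoclinic crystal system: Talc has monoclinic system — matches.
White streak: Talc has white streak — matches.
Specific gravity 5.18: Talc has SG 2.70-2.80 — inconsistent.
Only the specific gravity is inconsistent.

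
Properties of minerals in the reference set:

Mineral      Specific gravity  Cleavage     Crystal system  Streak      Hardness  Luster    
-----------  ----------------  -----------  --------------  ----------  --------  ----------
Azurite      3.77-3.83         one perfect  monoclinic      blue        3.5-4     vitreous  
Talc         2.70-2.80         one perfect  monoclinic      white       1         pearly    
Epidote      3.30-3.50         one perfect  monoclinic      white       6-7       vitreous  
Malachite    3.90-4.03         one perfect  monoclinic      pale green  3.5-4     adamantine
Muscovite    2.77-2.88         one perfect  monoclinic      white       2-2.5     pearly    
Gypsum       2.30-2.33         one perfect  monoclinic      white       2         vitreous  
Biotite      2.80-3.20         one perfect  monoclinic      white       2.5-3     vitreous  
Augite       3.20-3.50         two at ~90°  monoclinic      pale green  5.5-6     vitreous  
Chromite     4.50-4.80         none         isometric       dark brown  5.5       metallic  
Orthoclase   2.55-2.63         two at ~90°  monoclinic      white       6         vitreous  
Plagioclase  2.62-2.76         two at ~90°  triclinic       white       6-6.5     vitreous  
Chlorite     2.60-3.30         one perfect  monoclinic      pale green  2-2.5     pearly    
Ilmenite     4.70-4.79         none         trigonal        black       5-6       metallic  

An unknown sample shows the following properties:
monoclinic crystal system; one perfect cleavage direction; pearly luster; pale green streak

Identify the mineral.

Chlorite

Monoclinic crystal system rules out Chromite, Plagioclase, Ilmenite.
One perfect cleavage direction is inconsistent with Augite, Orthoclase.
Pearly luster: leaves Talc, Muscovite, Chlorite.
Pale green streak: Chlorite remains.
The only mineral consistent with every observation is Chlorite.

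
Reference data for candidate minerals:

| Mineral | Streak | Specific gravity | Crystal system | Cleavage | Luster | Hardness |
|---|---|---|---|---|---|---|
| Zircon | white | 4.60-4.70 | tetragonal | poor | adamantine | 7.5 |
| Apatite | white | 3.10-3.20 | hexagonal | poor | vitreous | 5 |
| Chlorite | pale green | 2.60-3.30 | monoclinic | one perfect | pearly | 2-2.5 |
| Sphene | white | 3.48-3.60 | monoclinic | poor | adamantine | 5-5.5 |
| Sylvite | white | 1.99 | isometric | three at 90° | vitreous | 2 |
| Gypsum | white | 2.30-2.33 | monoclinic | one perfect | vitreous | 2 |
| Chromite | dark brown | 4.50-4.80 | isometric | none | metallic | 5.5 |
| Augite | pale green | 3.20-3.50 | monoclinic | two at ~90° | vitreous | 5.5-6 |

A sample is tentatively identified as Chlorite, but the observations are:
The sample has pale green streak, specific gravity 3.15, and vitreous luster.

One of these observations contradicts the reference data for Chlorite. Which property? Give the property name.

Pale green streak: Chlorite has pale green streak — agrees.
Specific gravity 3.15: Chlorite has SG 2.60-3.30 — agrees.
Vitreous luster: Chlorite has pearly luster — does not match.
The luster is the one property that does not fit.

luster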